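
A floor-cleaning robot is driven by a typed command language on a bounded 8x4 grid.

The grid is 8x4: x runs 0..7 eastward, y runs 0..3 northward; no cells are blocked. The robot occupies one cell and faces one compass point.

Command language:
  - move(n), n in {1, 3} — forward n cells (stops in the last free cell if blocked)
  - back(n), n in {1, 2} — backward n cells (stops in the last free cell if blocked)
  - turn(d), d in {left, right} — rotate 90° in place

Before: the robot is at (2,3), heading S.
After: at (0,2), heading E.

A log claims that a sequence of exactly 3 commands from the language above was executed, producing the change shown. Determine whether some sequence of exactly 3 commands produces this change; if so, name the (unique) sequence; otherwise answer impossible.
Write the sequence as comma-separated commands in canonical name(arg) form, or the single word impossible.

key: position moved to (0,2) AND the heading swung to E — translation plus rotation needed
from: at (2,3), heading S
t=1 move(1) ⇒ at (2,2), heading S
t=2 turn(left) ⇒ at (2,2), heading E
t=3 back(2) ⇒ at (0,2), heading E
uniquely the one of 216 3-step routes that fits.

move(1), turn(left), back(2)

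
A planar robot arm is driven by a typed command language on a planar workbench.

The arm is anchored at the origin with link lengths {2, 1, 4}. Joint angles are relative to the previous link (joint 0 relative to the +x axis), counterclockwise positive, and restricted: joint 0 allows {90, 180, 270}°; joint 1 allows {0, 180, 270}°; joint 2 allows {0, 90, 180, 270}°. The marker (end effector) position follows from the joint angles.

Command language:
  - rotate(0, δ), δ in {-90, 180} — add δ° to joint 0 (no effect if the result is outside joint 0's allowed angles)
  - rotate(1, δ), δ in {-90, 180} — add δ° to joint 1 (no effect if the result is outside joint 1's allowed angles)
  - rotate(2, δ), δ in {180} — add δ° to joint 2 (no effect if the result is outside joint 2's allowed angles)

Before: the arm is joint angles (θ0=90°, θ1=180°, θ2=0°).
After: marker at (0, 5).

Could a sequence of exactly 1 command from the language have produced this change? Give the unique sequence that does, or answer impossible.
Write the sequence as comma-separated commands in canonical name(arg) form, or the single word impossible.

begin: joint angles (θ0=90°, θ1=180°, θ2=0°)
step 1 (rotate(2, 180)): joint angles (θ0=90°, θ1=180°, θ2=180°)
no other 1-command option fits: unique.

rotate(2, 180)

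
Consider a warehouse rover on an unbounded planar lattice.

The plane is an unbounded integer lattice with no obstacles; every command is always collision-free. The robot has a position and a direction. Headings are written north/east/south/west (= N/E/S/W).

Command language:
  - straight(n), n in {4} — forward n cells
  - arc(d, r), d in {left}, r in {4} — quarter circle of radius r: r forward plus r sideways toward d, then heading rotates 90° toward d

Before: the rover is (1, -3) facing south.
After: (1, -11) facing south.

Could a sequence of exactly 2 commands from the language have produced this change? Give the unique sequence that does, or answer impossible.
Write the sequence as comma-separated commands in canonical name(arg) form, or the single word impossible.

key: still facing S at the end — nothing in the sequence rotates
begin: (1, -3) facing south
t=1 straight(4) ⇒ (1, -7) facing south
t=2 straight(4) ⇒ (1, -11) facing south
all 4 alternatives checked — unique.

straight(4), straight(4)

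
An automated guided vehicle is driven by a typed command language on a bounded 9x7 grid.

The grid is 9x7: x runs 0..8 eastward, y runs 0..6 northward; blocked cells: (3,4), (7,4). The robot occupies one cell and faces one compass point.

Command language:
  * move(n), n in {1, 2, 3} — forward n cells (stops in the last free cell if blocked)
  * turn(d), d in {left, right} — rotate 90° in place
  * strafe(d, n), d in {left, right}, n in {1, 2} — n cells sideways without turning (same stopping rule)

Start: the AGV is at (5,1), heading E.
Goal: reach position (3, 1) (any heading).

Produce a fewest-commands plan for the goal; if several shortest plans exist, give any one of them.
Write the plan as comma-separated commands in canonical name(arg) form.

t0: at (5,1), heading E
[1] after turn(right): at (5,1), heading S
[2] after strafe(right, 2): at (3,1), heading S
no 1-step plan works, so 2 is optimal.

turn(right), strafe(right, 2)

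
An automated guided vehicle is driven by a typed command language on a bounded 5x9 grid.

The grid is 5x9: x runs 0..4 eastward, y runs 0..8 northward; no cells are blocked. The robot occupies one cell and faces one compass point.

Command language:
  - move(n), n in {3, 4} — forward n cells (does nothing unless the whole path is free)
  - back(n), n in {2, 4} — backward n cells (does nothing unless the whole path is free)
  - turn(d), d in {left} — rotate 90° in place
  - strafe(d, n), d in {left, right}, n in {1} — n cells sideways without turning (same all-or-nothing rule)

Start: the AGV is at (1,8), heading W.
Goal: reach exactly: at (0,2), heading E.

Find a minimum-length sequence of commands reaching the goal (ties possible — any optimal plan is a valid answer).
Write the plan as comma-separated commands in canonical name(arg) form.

from: at (1,8), heading W
1. turn(left) → at (1,8), heading S
2. strafe(right, 1) → at (0,8), heading S
3. move(3) → at (0,5), heading S
4. move(3) → at (0,2), heading S
5. turn(left) → at (0,2), heading E
shorter routes all fall short; 5 is best.

turn(left), strafe(right, 1), move(3), move(3), turn(left)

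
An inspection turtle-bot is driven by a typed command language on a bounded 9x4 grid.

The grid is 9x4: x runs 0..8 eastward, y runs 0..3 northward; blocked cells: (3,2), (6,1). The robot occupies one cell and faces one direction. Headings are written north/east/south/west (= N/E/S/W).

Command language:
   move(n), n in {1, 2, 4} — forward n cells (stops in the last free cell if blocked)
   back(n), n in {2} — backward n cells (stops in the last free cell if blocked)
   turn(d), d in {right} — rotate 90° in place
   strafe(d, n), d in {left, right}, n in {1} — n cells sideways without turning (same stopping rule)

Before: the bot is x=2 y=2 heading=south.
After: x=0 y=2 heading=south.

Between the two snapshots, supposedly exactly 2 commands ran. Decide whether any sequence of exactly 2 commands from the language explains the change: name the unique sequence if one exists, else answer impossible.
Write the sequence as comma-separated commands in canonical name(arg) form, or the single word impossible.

strafe(right, 1), strafe(right, 1)

key: still facing S at the end — nothing in the sequence rotates
begin: x=2 y=2 heading=south
1. strafe(right, 1) → x=1 y=2 heading=south
2. strafe(right, 1) → x=0 y=2 heading=south
all 49 alternatives checked — unique.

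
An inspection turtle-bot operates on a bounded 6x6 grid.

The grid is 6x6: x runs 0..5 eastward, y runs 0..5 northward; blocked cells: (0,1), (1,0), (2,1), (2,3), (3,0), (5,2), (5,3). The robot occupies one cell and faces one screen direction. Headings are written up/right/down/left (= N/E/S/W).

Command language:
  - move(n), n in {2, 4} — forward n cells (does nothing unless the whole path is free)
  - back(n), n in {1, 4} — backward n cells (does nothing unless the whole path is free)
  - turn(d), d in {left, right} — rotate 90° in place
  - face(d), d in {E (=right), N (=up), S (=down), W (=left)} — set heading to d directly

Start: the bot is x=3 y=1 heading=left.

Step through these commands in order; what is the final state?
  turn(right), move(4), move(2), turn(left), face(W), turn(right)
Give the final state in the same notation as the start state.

x=3 y=5 heading=up

initial: x=3 y=1 heading=left
1. turn(right) → x=3 y=1 heading=up
2. move(4) → x=3 y=5 heading=up
3. move(2) → x=3 y=5 heading=up
4. turn(left) → x=3 y=5 heading=left
5. face(W) → x=3 y=5 heading=left
6. turn(right) → x=3 y=5 heading=up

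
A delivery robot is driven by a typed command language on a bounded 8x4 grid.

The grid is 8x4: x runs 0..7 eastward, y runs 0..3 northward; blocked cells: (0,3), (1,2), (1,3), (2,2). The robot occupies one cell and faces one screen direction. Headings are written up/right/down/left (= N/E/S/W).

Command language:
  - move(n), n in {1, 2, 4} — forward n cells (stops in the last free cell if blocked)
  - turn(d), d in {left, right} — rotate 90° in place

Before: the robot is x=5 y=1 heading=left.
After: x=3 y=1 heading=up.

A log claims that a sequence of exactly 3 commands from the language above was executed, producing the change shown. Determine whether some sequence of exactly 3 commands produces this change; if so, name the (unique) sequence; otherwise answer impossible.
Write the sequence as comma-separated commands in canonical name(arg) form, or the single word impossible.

move(1), move(1), turn(right)

key: position moved to (3,1) AND the heading swung to N — translation plus rotation needed
from: x=5 y=1 heading=left
step 1 (move(1)): x=4 y=1 heading=left
step 2 (move(1)): x=3 y=1 heading=left
step 3 (turn(right)): x=3 y=1 heading=up
uniquely the one of 125 3-step routes that fits.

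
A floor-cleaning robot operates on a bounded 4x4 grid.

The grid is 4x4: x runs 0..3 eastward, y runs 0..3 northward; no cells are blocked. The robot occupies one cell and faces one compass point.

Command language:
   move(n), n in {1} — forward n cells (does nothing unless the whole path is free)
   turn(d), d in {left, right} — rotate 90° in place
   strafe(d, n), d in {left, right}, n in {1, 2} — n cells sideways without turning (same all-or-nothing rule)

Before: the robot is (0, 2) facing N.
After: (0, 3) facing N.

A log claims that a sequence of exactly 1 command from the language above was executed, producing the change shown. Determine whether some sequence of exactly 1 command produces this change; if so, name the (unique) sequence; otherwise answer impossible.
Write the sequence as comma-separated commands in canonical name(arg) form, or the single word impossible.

move(1)

key: heading stays N — the single command does not turn
t0: (0, 2) facing N
[1] after move(1): (0, 3) facing N
all 7 alternatives checked — unique.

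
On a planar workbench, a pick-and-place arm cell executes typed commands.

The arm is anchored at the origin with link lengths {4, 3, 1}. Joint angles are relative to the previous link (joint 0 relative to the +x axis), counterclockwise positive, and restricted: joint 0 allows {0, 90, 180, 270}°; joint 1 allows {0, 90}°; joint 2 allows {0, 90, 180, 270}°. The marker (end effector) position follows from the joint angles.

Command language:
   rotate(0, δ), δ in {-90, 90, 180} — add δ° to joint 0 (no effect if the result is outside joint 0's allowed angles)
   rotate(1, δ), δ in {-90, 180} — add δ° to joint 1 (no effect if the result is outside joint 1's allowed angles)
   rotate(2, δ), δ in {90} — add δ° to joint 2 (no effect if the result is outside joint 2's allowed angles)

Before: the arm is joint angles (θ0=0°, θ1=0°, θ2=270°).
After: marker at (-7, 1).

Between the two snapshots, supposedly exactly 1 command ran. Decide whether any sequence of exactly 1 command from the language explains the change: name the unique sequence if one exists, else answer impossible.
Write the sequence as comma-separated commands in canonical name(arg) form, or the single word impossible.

t0: joint angles (θ0=0°, θ1=0°, θ2=270°)
step 1 (rotate(0, 180)): joint angles (θ0=180°, θ1=0°, θ2=270°)
uniquely the one of 6 1-step routes that fits.

rotate(0, 180)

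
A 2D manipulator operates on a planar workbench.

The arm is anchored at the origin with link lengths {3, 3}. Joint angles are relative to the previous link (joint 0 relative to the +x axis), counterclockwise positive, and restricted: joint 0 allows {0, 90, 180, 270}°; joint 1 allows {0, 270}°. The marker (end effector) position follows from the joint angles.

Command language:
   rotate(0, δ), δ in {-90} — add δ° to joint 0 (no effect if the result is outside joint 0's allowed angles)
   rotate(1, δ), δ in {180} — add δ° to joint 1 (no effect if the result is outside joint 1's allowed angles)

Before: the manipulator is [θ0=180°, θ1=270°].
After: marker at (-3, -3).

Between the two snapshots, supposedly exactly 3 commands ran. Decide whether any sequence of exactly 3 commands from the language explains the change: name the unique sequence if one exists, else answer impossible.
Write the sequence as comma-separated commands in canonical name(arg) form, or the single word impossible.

initial: [θ0=180°, θ1=270°]
t=1 rotate(0, -90) ⇒ [θ0=90°, θ1=270°]
t=2 rotate(0, -90) ⇒ [θ0=0°, θ1=270°]
t=3 rotate(0, -90) ⇒ [θ0=270°, θ1=270°]
no other 3-command option fits: unique.

rotate(0, -90), rotate(0, -90), rotate(0, -90)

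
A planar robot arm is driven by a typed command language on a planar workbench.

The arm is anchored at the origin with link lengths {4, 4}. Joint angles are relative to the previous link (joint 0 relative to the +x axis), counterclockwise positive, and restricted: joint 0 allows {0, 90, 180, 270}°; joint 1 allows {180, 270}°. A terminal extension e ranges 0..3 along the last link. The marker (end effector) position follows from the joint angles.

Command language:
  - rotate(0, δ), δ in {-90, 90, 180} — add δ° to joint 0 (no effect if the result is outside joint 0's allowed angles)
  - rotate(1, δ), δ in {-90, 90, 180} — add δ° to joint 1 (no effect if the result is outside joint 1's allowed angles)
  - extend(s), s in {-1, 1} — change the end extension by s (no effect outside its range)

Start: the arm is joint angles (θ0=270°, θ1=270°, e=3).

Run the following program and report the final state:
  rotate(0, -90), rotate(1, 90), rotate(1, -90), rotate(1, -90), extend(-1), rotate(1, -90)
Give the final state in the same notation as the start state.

initial: joint angles (θ0=270°, θ1=270°, e=3)
t=1 rotate(0, -90) ⇒ joint angles (θ0=180°, θ1=270°, e=3)
t=2 rotate(1, 90) ⇒ joint angles (θ0=180°, θ1=270°, e=3)
t=3 rotate(1, -90) ⇒ joint angles (θ0=180°, θ1=180°, e=3)
t=4 rotate(1, -90) ⇒ joint angles (θ0=180°, θ1=180°, e=3)
t=5 extend(-1) ⇒ joint angles (θ0=180°, θ1=180°, e=2)
t=6 rotate(1, -90) ⇒ joint angles (θ0=180°, θ1=180°, e=2)

joint angles (θ0=180°, θ1=180°, e=2)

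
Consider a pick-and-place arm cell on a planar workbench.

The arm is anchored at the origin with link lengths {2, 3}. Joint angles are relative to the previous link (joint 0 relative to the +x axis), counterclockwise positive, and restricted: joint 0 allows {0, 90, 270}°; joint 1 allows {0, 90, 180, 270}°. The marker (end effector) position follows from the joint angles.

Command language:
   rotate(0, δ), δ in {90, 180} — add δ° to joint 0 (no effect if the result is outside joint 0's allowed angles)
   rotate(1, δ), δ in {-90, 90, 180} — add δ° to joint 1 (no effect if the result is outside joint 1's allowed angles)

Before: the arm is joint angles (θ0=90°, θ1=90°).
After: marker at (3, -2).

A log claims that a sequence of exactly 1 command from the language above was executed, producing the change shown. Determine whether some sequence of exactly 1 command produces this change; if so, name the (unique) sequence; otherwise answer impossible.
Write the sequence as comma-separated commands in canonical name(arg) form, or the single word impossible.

rotate(0, 180)

from: joint angles (θ0=90°, θ1=90°)
[1] after rotate(0, 180): joint angles (θ0=270°, θ1=90°)
uniquely the one of 5 1-step routes that fits.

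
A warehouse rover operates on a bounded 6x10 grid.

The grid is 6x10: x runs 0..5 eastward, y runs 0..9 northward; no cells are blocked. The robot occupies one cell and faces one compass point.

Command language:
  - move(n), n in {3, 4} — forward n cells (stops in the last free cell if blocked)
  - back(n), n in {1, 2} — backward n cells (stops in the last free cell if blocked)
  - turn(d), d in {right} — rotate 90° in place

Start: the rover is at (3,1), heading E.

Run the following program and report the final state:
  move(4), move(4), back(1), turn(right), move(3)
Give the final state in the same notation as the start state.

at (4,0), heading S

t0: at (3,1), heading E
step 1 (move(4)): at (5,1), heading E
step 2 (move(4)): at (5,1), heading E
step 3 (back(1)): at (4,1), heading E
step 4 (turn(right)): at (4,1), heading S
step 5 (move(3)): at (4,0), heading S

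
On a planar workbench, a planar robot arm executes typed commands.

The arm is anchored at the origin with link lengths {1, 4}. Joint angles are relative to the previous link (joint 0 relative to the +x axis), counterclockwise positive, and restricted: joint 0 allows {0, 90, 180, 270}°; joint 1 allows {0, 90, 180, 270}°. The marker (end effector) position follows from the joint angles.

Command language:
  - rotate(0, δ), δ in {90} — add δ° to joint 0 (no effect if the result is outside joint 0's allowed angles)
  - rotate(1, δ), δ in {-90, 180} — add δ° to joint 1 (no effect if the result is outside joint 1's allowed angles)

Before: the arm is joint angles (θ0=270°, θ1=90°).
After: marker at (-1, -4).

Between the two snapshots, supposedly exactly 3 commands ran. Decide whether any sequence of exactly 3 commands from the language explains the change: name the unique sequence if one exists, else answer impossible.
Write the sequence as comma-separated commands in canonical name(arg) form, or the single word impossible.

start: joint angles (θ0=270°, θ1=90°)
step 1 (rotate(0, 90)): joint angles (θ0=0°, θ1=90°)
step 2 (rotate(0, 90)): joint angles (θ0=90°, θ1=90°)
step 3 (rotate(0, 90)): joint angles (θ0=180°, θ1=90°)
uniquely the one of 27 3-step routes that fits.

rotate(0, 90), rotate(0, 90), rotate(0, 90)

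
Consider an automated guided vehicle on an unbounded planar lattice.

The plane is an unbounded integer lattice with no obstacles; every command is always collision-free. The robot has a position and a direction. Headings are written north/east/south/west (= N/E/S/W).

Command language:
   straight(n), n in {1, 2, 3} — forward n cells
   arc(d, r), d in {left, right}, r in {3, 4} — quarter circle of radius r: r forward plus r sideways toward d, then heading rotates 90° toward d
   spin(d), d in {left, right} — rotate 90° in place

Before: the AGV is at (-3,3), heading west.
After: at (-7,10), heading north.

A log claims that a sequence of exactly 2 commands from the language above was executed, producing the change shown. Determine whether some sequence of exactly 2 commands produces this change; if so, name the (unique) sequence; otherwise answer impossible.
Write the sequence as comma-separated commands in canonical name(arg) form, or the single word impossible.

arc(right, 4), straight(3)

key: running straight(3) before arc(right, 4) would end elsewhere — order is forced
begin: at (-3,3), heading west
t=1 arc(right, 4) ⇒ at (-7,7), heading north
t=2 straight(3) ⇒ at (-7,10), heading north
no rival 2-sequence matches.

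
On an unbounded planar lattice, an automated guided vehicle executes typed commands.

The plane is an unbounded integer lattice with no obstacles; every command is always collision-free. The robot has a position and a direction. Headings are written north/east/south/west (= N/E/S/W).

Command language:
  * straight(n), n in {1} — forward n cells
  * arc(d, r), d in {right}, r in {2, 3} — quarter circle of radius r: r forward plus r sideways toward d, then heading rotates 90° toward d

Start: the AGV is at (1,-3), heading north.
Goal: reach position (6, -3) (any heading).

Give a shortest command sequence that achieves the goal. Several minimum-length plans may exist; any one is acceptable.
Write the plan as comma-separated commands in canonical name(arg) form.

t0: at (1,-3), heading north
t=1 arc(right, 2) ⇒ at (3,-1), heading east
t=2 straight(1) ⇒ at (4,-1), heading east
t=3 arc(right, 2) ⇒ at (6,-3), heading south
minimal: 3 command(s), checked below 3.

arc(right, 2), straight(1), arc(right, 2)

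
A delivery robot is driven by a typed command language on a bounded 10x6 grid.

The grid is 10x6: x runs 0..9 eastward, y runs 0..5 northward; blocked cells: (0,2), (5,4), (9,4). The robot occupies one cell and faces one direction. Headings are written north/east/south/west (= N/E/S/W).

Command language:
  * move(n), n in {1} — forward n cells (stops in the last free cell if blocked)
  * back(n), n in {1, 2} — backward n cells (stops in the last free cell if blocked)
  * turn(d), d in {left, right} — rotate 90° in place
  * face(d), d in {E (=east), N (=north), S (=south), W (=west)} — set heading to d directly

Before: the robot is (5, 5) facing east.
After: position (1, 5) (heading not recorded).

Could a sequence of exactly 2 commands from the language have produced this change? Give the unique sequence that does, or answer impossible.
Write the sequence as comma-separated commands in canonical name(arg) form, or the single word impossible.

back(2), back(2)

start: (5, 5) facing east
[1] after back(2): (3, 5) facing east
[2] after back(2): (1, 5) facing east
no other 2-command option fits: unique.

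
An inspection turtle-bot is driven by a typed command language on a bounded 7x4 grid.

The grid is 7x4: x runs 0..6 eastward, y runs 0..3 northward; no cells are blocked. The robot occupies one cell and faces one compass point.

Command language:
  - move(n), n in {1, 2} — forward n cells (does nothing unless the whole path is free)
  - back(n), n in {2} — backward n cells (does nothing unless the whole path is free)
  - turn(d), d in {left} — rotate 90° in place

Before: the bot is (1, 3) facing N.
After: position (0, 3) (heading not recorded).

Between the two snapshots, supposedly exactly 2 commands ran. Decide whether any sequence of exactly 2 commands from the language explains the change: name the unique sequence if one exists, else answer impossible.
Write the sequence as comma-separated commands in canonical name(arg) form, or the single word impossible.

key: order matters: swapping turn(left) and move(1) lands elsewhere
start: (1, 3) facing N
1. turn(left) → (1, 3) facing W
2. move(1) → (0, 3) facing W
no rival 2-sequence matches.

turn(left), move(1)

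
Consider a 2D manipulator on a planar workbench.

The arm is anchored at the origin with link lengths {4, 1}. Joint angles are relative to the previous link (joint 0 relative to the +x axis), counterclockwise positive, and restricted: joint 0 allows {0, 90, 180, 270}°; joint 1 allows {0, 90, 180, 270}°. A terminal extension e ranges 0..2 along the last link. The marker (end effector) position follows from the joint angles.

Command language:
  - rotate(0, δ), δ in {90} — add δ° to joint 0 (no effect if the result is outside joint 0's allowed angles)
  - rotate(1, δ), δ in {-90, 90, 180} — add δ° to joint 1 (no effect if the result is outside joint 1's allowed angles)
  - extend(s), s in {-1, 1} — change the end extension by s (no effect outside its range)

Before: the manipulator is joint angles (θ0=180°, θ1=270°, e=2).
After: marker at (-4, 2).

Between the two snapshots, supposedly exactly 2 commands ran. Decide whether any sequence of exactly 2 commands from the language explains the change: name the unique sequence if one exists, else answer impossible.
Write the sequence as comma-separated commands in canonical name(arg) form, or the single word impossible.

key: running extend(-1) before extend(1) would end elsewhere — order is forced
from: joint angles (θ0=180°, θ1=270°, e=2)
[1] after extend(1): joint angles (θ0=180°, θ1=270°, e=2)
[2] after extend(-1): joint angles (θ0=180°, θ1=270°, e=1)
all 36 alternatives checked — unique.

extend(1), extend(-1)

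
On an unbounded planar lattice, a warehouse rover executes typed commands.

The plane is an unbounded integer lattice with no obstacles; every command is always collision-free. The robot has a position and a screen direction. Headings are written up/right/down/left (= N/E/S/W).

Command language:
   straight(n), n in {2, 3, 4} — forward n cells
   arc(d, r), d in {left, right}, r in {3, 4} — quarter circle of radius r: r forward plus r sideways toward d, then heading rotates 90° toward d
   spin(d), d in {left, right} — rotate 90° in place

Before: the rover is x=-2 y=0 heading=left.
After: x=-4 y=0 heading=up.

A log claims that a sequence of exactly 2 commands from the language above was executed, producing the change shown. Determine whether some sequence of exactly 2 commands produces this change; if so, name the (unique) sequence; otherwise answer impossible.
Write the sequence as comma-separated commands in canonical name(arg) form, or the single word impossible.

key: running spin(right) before straight(2) would end elsewhere — order is forced
t0: x=-2 y=0 heading=left
t=1 straight(2) ⇒ x=-4 y=0 heading=left
t=2 spin(right) ⇒ x=-4 y=0 heading=up
uniquely the one of 81 2-step routes that fits.

straight(2), spin(right)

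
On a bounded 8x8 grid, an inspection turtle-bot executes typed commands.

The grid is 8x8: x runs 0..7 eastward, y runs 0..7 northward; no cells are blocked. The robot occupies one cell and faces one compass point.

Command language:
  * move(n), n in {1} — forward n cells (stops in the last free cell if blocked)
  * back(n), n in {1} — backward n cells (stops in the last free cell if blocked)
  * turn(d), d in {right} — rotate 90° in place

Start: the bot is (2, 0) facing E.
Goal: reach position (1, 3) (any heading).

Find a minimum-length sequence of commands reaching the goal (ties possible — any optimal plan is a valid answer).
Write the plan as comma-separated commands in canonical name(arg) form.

back(1), turn(right), back(1), back(1), back(1)

from: (2, 0) facing E
step 1 (back(1)): (1, 0) facing E
step 2 (turn(right)): (1, 0) facing S
step 3 (back(1)): (1, 1) facing S
step 4 (back(1)): (1, 2) facing S
step 5 (back(1)): (1, 3) facing S
no 4-step plan works, so 5 is optimal.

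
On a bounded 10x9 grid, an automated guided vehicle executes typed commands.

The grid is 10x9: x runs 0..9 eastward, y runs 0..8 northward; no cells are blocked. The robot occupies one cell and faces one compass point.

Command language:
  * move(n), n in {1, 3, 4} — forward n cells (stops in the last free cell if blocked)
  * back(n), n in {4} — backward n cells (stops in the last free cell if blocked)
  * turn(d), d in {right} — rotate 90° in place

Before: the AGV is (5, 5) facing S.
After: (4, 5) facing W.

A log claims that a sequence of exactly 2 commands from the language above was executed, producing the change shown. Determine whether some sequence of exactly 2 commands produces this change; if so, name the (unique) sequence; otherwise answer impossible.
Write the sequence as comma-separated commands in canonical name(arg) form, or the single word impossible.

turn(right), move(1)

key: position moved to (4,5) AND the heading swung to W — translation plus rotation needed
from: (5, 5) facing S
t=1 turn(right) ⇒ (5, 5) facing W
t=2 move(1) ⇒ (4, 5) facing W
all 25 alternatives checked — unique.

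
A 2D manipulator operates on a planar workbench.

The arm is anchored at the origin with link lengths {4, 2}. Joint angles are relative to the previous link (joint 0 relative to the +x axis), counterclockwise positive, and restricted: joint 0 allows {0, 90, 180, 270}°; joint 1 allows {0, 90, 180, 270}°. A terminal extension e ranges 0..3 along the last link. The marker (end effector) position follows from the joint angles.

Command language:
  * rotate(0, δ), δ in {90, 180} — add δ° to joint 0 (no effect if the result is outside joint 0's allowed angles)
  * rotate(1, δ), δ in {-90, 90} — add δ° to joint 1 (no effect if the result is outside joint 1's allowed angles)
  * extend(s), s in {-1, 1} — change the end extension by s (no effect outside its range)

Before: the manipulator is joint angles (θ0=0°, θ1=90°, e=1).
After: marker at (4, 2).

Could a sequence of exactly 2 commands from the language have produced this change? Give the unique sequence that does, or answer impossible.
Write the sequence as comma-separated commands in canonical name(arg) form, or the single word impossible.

begin: joint angles (θ0=0°, θ1=90°, e=1)
t=1 extend(-1) ⇒ joint angles (θ0=0°, θ1=90°, e=0)
t=2 extend(-1) ⇒ joint angles (θ0=0°, θ1=90°, e=0)
uniquely the one of 36 2-step routes that fits.

extend(-1), extend(-1)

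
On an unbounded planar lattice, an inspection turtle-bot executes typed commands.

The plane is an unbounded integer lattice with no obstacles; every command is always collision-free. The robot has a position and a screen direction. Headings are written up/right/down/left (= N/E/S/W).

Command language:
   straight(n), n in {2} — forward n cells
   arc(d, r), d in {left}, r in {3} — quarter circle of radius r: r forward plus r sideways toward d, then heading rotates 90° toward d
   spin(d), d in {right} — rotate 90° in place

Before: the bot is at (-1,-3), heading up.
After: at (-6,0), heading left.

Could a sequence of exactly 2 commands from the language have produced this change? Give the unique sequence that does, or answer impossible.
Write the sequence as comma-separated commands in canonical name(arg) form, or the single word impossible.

key: running straight(2) before arc(left, 3) would end elsewhere — order is forced
begin: at (-1,-3), heading up
t=1 arc(left, 3) ⇒ at (-4,0), heading left
t=2 straight(2) ⇒ at (-6,0), heading left
uniquely the one of 9 2-step routes that fits.

arc(left, 3), straight(2)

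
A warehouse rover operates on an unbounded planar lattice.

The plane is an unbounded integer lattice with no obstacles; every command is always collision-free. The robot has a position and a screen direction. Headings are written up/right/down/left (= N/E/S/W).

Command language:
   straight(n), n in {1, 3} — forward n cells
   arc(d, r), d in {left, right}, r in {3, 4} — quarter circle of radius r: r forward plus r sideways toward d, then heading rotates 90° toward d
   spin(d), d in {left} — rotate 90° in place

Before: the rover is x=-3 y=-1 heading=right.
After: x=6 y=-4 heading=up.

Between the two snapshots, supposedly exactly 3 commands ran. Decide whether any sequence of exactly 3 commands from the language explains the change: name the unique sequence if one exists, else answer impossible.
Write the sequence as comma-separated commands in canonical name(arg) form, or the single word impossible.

key: order matters: swapping arc(right, 3) and arc(left, 3) lands elsewhere
t0: x=-3 y=-1 heading=right
t=1 arc(right, 3) ⇒ x=0 y=-4 heading=down
t=2 arc(left, 3) ⇒ x=3 y=-7 heading=right
t=3 arc(left, 3) ⇒ x=6 y=-4 heading=up
all 343 alternatives checked — unique.

arc(right, 3), arc(left, 3), arc(left, 3)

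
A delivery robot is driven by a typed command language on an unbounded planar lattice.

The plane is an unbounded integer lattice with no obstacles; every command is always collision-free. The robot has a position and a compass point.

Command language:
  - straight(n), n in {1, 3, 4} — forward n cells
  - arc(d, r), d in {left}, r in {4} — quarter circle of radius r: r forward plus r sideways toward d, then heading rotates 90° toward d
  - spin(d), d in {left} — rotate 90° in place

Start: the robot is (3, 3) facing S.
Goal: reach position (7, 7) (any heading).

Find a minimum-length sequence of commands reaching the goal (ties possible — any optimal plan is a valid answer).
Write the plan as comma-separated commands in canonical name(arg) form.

from: (3, 3) facing S
1. spin(left) → (3, 3) facing E
2. arc(left, 4) → (7, 7) facing N
nothing shorter than 2 reaches the goal.

spin(left), arc(left, 4)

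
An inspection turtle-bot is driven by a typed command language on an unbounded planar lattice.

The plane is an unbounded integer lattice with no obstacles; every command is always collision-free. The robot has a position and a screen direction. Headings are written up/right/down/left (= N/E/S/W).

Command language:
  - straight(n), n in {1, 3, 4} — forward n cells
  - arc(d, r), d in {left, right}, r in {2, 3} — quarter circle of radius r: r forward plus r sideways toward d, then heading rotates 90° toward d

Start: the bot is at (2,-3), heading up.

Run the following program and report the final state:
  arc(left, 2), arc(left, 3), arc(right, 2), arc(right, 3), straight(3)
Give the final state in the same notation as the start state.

t0: at (2,-3), heading up
1. arc(left, 2) → at (0,-1), heading left
2. arc(left, 3) → at (-3,-4), heading down
3. arc(right, 2) → at (-5,-6), heading left
4. arc(right, 3) → at (-8,-3), heading up
5. straight(3) → at (-8,0), heading up

at (-8,0), heading up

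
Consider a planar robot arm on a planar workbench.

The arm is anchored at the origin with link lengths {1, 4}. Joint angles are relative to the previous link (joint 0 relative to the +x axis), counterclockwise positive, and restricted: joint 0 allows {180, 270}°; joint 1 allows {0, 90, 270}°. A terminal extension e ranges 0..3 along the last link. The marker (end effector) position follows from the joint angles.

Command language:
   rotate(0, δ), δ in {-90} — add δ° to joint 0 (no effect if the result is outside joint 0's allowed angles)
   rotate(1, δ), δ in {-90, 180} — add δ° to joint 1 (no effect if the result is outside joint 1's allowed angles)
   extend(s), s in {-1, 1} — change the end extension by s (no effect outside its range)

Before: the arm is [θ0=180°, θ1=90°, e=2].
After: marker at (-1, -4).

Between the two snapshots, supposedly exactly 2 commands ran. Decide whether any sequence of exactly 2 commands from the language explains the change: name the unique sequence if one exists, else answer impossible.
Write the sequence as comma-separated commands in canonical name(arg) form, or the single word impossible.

extend(-1), extend(-1)

begin: [θ0=180°, θ1=90°, e=2]
1. extend(-1) → [θ0=180°, θ1=90°, e=1]
2. extend(-1) → [θ0=180°, θ1=90°, e=0]
no other 2-command option fits: unique.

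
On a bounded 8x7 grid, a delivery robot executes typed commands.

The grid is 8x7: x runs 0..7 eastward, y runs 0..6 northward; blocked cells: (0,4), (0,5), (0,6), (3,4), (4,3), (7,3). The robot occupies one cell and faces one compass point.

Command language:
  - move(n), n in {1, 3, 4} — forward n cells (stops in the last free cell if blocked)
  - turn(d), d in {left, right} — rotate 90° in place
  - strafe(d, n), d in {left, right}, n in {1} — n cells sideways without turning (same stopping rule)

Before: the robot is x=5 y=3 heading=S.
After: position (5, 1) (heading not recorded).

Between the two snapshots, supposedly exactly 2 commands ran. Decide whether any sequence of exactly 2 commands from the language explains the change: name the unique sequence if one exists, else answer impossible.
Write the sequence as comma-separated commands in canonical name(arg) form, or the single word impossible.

move(1), move(1)

initial: x=5 y=3 heading=S
[1] after move(1): x=5 y=2 heading=S
[2] after move(1): x=5 y=1 heading=S
all 49 alternatives checked — unique.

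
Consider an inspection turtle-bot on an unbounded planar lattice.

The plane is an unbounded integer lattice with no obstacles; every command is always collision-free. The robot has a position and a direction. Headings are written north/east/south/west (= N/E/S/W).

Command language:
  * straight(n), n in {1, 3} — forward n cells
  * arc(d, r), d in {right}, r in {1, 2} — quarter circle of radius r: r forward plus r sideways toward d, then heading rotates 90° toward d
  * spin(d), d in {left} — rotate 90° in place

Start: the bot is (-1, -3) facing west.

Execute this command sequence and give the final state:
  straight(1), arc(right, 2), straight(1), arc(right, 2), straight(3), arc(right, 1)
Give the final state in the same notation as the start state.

(2, 1) facing south

begin: (-1, -3) facing west
[1] after straight(1): (-2, -3) facing west
[2] after arc(right, 2): (-4, -1) facing north
[3] after straight(1): (-4, 0) facing north
[4] after arc(right, 2): (-2, 2) facing east
[5] after straight(3): (1, 2) facing east
[6] after arc(right, 1): (2, 1) facing south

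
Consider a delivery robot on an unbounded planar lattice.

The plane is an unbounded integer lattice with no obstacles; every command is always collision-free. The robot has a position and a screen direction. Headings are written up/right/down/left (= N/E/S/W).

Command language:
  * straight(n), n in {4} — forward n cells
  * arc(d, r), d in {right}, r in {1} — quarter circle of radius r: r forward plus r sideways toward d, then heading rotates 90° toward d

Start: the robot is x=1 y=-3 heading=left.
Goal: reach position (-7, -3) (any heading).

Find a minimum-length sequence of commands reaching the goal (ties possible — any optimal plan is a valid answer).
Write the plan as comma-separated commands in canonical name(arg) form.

straight(4), straight(4)

t0: x=1 y=-3 heading=left
t=1 straight(4) ⇒ x=-3 y=-3 heading=left
t=2 straight(4) ⇒ x=-7 y=-3 heading=left
nothing shorter than 2 reaches the goal.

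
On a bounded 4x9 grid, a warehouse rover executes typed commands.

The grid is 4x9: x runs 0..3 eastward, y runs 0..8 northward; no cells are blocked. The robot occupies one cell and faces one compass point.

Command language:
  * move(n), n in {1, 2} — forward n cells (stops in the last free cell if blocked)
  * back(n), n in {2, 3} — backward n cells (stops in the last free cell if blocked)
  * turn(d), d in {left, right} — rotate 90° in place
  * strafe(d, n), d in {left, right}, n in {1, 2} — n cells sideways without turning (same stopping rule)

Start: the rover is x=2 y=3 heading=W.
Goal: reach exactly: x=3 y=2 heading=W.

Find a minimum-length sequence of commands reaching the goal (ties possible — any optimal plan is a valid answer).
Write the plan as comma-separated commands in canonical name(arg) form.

back(3), strafe(left, 1)

initial: x=2 y=3 heading=W
t=1 back(3) ⇒ x=3 y=3 heading=W
t=2 strafe(left, 1) ⇒ x=3 y=2 heading=W
no 1-step plan works, so 2 is optimal.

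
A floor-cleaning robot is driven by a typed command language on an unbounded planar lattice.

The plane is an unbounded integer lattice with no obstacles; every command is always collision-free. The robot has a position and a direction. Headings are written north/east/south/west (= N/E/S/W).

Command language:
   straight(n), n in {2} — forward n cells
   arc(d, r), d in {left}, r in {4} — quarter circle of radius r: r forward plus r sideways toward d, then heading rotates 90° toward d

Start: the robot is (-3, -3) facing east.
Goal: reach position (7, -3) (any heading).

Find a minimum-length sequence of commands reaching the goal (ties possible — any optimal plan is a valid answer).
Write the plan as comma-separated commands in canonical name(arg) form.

straight(2), straight(2), straight(2), straight(2), straight(2)

from: (-3, -3) facing east
1. straight(2) → (-1, -3) facing east
2. straight(2) → (1, -3) facing east
3. straight(2) → (3, -3) facing east
4. straight(2) → (5, -3) facing east
5. straight(2) → (7, -3) facing east
no 4-step plan works, so 5 is optimal.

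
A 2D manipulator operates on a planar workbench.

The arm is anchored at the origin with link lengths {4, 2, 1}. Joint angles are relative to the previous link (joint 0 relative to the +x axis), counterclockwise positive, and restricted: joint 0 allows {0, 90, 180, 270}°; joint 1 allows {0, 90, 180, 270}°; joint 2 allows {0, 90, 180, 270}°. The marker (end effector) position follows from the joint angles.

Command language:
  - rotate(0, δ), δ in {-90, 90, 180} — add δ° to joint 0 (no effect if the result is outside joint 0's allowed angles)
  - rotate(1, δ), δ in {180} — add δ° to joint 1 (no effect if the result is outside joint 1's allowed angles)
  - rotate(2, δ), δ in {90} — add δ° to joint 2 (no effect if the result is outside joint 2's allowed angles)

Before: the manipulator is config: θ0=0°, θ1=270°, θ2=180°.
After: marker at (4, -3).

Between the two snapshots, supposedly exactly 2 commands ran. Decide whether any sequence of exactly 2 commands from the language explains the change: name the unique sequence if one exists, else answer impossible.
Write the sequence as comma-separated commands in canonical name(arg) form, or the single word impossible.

from: config: θ0=0°, θ1=270°, θ2=180°
1. rotate(2, 90) → config: θ0=0°, θ1=270°, θ2=270°
2. rotate(2, 90) → config: θ0=0°, θ1=270°, θ2=0°
no other 2-command option fits: unique.

rotate(2, 90), rotate(2, 90)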